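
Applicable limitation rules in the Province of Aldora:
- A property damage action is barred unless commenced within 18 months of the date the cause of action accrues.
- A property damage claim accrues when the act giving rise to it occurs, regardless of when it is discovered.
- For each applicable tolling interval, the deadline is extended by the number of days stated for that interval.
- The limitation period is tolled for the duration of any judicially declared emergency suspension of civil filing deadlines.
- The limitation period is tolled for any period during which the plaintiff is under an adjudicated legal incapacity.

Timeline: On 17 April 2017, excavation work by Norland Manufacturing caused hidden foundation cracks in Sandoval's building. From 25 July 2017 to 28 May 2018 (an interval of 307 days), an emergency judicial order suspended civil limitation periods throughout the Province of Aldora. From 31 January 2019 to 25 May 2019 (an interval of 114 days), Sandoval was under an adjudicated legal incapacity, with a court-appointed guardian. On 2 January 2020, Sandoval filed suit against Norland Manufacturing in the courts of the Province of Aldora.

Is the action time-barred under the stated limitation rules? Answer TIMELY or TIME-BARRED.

The cause of action accrued on 17 April 2017, the date of the act.
Adding the 18 months base period to 17 April 2017 gives a deadline of 17 October 2018, before any tolling.
The period was tolled for 307 days by the emergency suspension of filing deadlines (25 July 2017 to 28 May 2018), pushing the deadline to 20 August 2019.
The period was tolled for 114 days by the plaintiff's legal incapacity (31 January 2019 to 25 May 2019), pushing the deadline to 12 December 2019.
The 2 January 2020 filing falls after the 12 December 2019 deadline; the claim is time-barred.

TIME-BARRED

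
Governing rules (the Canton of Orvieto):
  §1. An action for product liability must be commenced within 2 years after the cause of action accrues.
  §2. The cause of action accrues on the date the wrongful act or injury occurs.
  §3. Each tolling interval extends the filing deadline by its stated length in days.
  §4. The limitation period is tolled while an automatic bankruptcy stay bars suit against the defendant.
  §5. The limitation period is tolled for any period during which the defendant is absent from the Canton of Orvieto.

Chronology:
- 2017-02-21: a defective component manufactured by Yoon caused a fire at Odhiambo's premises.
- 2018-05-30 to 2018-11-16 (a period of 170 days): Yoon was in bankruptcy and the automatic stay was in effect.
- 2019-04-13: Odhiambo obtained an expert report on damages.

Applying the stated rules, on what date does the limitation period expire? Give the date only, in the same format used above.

2019-08-10

The limitation period began to run on 2017-02-21.
2 years from 2017-02-21 is 2019-02-21.
Because the automatic bankruptcy stay ran from 2018-05-30 to 2018-11-16, the deadline is extended by 170 days to 2019-08-10.
None of the other events listed affects the running of the period under the stated rules.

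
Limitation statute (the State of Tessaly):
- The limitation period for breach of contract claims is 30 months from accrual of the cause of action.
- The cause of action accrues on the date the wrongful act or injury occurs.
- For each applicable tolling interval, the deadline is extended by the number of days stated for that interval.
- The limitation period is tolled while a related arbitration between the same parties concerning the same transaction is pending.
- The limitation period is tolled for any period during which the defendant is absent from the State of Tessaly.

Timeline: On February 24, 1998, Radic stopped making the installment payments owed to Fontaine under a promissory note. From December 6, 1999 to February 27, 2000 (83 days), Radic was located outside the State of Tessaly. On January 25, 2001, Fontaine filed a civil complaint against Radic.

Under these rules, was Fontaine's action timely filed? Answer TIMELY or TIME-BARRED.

The cause of action accrued on February 24, 1998, the date of the act.
Adding the 30 months base period to February 24, 1998 gives a deadline of August 24, 2000, before any tolling.
The defendant's absence from the jurisdiction from December 6, 1999 to February 27, 2000 tolled the period for 83 days, extending the deadline to November 15, 2000.
Filing on January 25, 2001 missed the November 15, 2000 deadline — the action is time-barred.

TIME-BARRED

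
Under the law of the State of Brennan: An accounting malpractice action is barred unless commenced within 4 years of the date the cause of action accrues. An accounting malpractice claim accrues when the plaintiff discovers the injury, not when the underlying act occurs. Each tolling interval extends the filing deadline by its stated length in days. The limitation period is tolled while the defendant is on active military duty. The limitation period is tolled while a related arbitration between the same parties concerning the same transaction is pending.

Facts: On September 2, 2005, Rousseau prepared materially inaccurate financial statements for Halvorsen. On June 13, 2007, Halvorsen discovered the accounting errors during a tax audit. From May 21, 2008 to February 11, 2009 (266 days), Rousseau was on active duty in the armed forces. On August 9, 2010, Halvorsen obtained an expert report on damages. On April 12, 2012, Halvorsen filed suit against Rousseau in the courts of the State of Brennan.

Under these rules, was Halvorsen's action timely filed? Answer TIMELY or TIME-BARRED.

Accrual is tied to discovery, so the period began on June 13, 2007 rather than on September 2, 2005 when the act occurred.
Adding the 4 years base period to June 13, 2007 gives a deadline of June 13, 2011, before any tolling.
The period was tolled for 266 days by the defendant's active military service (May 21, 2008 to February 11, 2009), pushing the deadline to March 5, 2012.
None of the other events listed affects the running of the period under the stated rules.
The April 12, 2012 filing falls after the March 5, 2012 deadline; the claim is time-barred.

TIME-BARRED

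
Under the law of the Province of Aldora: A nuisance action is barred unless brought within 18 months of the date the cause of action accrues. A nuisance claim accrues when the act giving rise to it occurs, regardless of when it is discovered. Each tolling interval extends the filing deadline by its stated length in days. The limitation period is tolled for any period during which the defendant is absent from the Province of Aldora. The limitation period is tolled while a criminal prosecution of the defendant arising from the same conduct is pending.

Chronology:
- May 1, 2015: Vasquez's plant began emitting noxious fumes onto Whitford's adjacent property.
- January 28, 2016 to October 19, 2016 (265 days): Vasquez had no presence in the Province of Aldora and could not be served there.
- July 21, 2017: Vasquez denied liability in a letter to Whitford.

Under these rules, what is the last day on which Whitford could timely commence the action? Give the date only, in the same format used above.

July 24, 2017

The cause of action accrued on May 1, 2015, the date of the act.
The untolled deadline — 18 months after May 1, 2015 — is November 1, 2016.
The defendant's absence from the jurisdiction from January 28, 2016 to October 19, 2016 tolled the period for 265 days, extending the deadline to July 24, 2017.
The other events in the timeline have no effect on the limitation period under the stated rules.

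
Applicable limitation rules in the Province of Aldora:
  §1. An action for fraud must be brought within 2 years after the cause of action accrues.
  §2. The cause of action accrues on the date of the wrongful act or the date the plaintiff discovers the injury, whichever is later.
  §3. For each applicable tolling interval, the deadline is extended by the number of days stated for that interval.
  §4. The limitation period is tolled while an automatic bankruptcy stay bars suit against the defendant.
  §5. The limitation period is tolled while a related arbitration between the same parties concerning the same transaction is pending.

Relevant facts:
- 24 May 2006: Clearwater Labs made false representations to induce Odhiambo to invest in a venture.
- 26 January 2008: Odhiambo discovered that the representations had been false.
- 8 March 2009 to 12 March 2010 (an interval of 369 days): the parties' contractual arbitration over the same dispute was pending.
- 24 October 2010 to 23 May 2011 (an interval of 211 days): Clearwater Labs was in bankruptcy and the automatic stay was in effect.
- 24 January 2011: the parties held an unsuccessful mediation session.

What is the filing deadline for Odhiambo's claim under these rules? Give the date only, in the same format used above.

Because discovery on 26 January 2008 post-dates the 24 May 2006 act, accrual under the later-of rule falls on 26 January 2008.
2 years from 26 January 2008 is 26 January 2010.
The period was tolled for 369 days by the pending related arbitration (8 March 2009 to 12 March 2010), pushing the deadline to 30 January 2011.
The period was tolled for 211 days by the automatic bankruptcy stay (24 October 2010 to 23 May 2011), pushing the deadline to 29 August 2011.
None of the other events listed affects the running of the period under the stated rules.

29 August 2011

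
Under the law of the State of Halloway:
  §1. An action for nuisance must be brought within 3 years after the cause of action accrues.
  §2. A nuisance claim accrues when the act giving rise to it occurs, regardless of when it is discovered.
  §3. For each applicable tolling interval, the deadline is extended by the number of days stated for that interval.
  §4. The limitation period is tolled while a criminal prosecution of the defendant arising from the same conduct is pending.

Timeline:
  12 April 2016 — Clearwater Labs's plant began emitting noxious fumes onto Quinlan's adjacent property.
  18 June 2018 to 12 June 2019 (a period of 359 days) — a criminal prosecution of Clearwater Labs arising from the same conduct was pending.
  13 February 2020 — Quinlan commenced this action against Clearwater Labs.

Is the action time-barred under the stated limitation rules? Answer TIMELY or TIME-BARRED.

TIMELY

The cause of action accrued on 12 April 2016, the date of the act.
The untolled deadline — 3 years after 12 April 2016 — is 12 April 2019.
The pending criminal prosecution from 18 June 2018 to 12 June 2019 tolled the period for 359 days, extending the deadline to 5 April 2020.
Filing on 13 February 2020 beat the 5 April 2020 deadline — the action is timely.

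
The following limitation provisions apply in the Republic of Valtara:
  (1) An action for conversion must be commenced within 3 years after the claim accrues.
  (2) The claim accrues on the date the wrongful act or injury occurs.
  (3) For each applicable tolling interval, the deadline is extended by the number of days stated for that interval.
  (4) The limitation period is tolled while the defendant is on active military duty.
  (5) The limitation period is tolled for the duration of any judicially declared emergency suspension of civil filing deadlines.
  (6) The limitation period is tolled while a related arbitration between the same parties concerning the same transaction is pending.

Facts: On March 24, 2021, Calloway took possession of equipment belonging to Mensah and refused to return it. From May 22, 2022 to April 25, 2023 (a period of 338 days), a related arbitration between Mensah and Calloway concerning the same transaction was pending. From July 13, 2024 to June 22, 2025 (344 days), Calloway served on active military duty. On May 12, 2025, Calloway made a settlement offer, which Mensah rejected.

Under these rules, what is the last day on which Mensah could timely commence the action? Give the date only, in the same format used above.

February 4, 2026

The limitation period began to run on March 24, 2021.
Adding the 3 years base period to March 24, 2021 gives a deadline of March 24, 2024, before any tolling.
The pending related arbitration from May 22, 2022 to April 25, 2023 tolled the period for 338 days, extending the deadline to February 25, 2025.
The defendant's active military service from July 13, 2024 to June 22, 2025 tolled the period for 344 days, extending the deadline to February 4, 2026.
Nothing else in the chronology tolls or restarts the period.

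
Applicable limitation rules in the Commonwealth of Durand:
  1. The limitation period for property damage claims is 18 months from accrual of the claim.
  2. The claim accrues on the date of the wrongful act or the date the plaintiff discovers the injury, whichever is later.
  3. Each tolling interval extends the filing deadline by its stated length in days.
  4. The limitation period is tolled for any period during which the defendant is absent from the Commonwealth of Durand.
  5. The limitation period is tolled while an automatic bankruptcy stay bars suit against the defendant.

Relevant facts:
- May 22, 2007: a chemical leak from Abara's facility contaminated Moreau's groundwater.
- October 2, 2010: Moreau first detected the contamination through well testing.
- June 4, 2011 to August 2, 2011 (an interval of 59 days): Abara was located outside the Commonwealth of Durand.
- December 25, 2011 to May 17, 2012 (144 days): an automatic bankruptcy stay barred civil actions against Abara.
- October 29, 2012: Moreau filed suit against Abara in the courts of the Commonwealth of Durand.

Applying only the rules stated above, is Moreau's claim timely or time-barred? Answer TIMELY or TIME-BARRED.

Because discovery on October 2, 2010 post-dates the May 22, 2007 act, accrual under the later-of rule falls on October 2, 2010.
18 months from October 2, 2010 is April 2, 2012.
Because the defendant's absence from the jurisdiction ran from June 4, 2011 to August 2, 2011, the deadline is extended by 59 days to May 31, 2012.
The period was tolled for 144 days by the automatic bankruptcy stay (December 25, 2011 to May 17, 2012), pushing the deadline to October 22, 2012.
The October 29, 2012 filing falls after the October 22, 2012 deadline; the claim is time-barred.

TIME-BARRED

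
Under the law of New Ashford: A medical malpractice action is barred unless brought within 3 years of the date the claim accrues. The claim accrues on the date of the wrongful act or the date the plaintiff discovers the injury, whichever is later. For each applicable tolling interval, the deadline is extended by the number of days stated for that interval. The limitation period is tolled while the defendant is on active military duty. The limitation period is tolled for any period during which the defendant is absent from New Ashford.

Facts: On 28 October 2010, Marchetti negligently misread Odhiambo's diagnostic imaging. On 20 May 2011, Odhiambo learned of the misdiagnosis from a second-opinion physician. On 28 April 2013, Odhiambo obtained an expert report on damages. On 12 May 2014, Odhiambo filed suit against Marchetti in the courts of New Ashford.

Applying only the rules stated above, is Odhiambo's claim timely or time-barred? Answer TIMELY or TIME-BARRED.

TIMELY

The claim accrued on 20 May 2011 — the later of the 28 October 2010 act and the 20 May 2011 discovery.
Adding the 3 years base period to 20 May 2011 gives a deadline of 20 May 2014, before any tolling.
The other events in the timeline have no effect on the limitation period under the stated rules.
Odhiambo filed on 12 May 2014, before the 20 May 2014 deadline, so the action is timely.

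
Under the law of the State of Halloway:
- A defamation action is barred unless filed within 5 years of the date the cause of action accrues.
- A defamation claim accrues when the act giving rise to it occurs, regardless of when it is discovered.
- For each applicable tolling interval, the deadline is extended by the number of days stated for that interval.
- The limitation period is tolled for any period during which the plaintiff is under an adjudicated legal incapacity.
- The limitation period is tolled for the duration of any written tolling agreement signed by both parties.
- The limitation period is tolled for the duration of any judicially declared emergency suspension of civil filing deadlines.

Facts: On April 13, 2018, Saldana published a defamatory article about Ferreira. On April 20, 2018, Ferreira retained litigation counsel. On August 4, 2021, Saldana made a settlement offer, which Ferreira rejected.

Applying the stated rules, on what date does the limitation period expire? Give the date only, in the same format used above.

April 13, 2023

The cause of action accrued on April 13, 2018, the date of the act.
The untolled deadline — 5 years after April 13, 2018 — is April 13, 2023.
The other events in the timeline have no effect on the limitation period under the stated rules.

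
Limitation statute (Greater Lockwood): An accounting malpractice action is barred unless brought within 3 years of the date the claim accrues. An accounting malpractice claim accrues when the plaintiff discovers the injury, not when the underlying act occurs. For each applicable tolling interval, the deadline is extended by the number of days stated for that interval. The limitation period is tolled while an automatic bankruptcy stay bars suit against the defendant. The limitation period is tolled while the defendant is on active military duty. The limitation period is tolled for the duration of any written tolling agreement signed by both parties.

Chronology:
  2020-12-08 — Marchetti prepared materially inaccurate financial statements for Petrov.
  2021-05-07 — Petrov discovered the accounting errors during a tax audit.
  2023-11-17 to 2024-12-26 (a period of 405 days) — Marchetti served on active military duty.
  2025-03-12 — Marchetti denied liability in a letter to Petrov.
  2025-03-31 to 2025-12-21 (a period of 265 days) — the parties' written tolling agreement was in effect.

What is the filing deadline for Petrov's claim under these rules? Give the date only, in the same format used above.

The claim did not accrue until Petrov discovered the injury on 2021-05-07; the 2020-12-08 act date does not start the clock under the stated rule.
Adding the 3 years base period to 2021-05-07 gives a deadline of 2024-05-07, before any tolling.
Because the defendant's active military service ran from 2023-11-17 to 2024-12-26, the deadline is extended by 405 days to 2025-06-16.
The written tolling agreement from 2025-03-31 to 2025-12-21 tolled the period for 265 days, extending the deadline to 2026-03-08.
Nothing else in the chronology tolls or restarts the period.

2026-03-08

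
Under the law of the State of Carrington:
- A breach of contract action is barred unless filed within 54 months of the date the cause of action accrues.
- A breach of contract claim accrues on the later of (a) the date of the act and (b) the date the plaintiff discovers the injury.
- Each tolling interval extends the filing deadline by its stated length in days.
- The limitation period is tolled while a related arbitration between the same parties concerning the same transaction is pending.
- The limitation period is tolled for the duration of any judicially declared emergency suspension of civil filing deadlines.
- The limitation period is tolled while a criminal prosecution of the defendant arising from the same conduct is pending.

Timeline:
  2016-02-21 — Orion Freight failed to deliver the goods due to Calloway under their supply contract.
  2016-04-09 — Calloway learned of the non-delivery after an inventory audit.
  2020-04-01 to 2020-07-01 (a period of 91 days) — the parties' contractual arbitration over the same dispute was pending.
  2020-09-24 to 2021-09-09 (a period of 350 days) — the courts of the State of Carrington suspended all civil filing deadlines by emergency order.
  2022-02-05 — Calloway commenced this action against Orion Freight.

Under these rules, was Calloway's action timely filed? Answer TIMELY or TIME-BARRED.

TIME-BARRED

The claim accrued on 2016-04-09 — the later of the 2016-02-21 act and the 2016-04-09 discovery.
54 months from 2016-04-09 is 2020-10-09.
Because the pending related arbitration ran from 2020-04-01 to 2020-07-01, the deadline is extended by 91 days to 2021-01-08.
The period was tolled for 350 days by the emergency suspension of filing deadlines (2020-09-24 to 2021-09-09), pushing the deadline to 2021-12-24.
Calloway filed on 2022-02-05, after the 2021-12-24 deadline, so the action is time-barred.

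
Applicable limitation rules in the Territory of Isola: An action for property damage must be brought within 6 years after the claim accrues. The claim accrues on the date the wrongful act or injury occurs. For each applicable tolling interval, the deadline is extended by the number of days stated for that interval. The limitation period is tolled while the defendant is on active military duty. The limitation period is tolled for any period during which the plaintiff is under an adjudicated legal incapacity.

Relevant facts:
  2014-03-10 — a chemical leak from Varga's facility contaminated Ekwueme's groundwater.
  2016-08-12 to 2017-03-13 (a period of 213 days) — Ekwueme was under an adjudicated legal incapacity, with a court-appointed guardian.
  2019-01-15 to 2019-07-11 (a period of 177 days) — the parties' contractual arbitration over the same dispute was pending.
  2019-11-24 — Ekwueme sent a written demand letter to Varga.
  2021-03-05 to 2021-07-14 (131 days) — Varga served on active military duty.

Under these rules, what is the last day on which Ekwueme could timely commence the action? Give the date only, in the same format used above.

2020-10-09

The claim accrued on 2014-03-10, when the wrongful act occurred.
The untolled deadline — 6 years after 2014-03-10 — is 2020-03-10.
The plaintiff's legal incapacity from 2016-08-12 to 2017-03-13 tolled the period for 213 days, extending the deadline to 2020-10-09.
The defendant's active military service starting 2021-03-05 came too late — the period had run on 2020-10-09 — and so does not extend the deadline.
No stated provision tolls the period for a pending arbitration, so the interval from 2019-01-15 to 2019-07-11 has no effect on the deadline.
Nothing else in the chronology tolls or restarts the period.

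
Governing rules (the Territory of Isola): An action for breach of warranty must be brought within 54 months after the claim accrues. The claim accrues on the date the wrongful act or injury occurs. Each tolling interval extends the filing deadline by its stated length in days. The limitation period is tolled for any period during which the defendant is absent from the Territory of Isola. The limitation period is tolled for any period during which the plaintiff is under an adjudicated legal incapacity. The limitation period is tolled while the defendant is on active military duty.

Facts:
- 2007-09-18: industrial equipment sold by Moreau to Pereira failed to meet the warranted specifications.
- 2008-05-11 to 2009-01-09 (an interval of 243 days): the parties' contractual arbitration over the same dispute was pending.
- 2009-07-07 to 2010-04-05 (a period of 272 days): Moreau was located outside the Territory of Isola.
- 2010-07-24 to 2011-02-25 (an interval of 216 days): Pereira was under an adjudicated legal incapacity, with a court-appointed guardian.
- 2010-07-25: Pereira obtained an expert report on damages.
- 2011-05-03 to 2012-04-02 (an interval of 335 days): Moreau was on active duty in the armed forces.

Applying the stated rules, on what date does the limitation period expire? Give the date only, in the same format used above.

2014-06-19

The claim accrued on 2007-09-18, the date of the act.
The untolled deadline — 54 months after 2007-09-18 — is 2012-03-18.
Because the defendant's absence from the jurisdiction ran from 2009-07-07 to 2010-04-05, the deadline is extended by 272 days to 2012-12-15.
Because the plaintiff's legal incapacity ran from 2010-07-24 to 2011-02-25, the deadline is extended by 216 days to 2013-07-19.
Because the defendant's active military service ran from 2011-05-03 to 2012-04-02, the deadline is extended by 335 days to 2014-06-19.
The pending related arbitration from 2008-05-11 to 2009-01-09 does not toll the period, because no stated rule makes a pending arbitration a tolling event.
Nothing else in the chronology tolls or restarts the period.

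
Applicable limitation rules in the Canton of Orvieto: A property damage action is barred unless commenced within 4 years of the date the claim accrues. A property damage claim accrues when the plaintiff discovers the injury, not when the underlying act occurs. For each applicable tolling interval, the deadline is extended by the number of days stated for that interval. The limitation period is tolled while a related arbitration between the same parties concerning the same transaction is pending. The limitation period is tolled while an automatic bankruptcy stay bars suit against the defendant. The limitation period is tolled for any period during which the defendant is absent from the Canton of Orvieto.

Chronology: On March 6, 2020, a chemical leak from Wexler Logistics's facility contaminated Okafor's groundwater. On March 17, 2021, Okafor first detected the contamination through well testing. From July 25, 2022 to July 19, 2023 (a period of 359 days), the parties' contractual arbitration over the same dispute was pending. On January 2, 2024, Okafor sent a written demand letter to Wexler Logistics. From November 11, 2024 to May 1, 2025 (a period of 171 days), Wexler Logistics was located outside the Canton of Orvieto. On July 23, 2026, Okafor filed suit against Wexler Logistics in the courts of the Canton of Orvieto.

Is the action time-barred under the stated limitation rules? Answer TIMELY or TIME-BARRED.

Under the discovery rule, the claim accrued on March 17, 2021, when Okafor discovered the injury — not on the March 6, 2020 date of the underlying act.
Adding the 4 years base period to March 17, 2021 gives a deadline of March 17, 2025, before any tolling.
Because the pending related arbitration ran from July 25, 2022 to July 19, 2023, the deadline is extended by 359 days to March 11, 2026.
Because the defendant's absence from the jurisdiction ran from November 11, 2024 to May 1, 2025, the deadline is extended by 171 days to August 29, 2026.
None of the other events listed affects the running of the period under the stated rules.
The July 23, 2026 filing precedes the August 29, 2026 deadline; the claim is timely.

TIMELY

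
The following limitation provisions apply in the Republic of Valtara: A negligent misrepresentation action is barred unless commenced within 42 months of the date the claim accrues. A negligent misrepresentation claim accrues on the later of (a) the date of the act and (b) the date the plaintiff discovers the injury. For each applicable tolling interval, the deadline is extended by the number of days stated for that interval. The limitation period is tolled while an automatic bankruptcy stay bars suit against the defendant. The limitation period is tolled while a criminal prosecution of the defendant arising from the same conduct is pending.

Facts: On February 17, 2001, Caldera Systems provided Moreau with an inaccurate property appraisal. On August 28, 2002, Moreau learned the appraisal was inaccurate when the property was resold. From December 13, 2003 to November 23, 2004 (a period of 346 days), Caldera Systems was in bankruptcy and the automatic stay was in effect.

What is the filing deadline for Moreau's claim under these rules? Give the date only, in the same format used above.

Taking the later of the act (February 17, 2001) and discovery (August 28, 2002), the claim accrued on August 28, 2002.
42 months from August 28, 2002 is February 28, 2006.
Because the automatic bankruptcy stay ran from December 13, 2003 to November 23, 2004, the deadline is extended by 346 days to February 9, 2007.

February 9, 2007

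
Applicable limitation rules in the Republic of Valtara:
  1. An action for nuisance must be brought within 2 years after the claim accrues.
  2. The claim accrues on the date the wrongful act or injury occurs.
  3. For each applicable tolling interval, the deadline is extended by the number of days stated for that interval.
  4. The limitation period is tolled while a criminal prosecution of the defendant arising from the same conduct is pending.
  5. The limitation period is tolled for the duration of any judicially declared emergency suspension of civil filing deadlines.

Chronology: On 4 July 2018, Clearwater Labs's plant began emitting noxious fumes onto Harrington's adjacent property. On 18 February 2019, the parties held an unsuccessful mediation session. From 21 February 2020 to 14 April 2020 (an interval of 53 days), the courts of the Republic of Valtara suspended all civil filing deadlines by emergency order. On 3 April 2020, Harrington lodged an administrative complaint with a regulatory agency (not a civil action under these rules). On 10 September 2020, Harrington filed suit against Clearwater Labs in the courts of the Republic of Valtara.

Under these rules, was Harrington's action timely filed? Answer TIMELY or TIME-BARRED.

TIME-BARRED

The claim accrued on 4 July 2018, when the wrongful act occurred.
2 years from 4 July 2018 is 4 July 2020.
The emergency suspension of filing deadlines from 21 February 2020 to 14 April 2020 tolled the period for 53 days, extending the deadline to 26 August 2020.
The other events in the timeline have no effect on the limitation period under the stated rules.
Harrington filed on 10 September 2020, after the 26 August 2020 deadline, so the action is time-barred.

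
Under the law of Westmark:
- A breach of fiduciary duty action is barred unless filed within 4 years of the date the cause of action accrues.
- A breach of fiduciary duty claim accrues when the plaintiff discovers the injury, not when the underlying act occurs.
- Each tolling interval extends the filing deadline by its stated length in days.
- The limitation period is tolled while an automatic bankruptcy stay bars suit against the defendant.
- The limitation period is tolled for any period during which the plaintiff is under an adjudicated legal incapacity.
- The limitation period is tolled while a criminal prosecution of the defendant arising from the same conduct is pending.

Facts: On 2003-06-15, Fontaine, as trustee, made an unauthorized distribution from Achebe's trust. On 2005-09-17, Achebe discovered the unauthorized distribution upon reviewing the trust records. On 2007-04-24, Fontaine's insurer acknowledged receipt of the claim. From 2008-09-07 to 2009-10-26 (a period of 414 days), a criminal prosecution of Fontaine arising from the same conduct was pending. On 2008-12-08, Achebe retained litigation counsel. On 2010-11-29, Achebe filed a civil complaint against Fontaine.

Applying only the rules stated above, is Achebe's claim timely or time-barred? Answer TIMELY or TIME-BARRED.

TIME-BARRED

The claim did not accrue until Achebe discovered the injury on 2005-09-17; the 2003-06-15 act date does not start the clock under the stated rule.
The untolled deadline — 4 years after 2005-09-17 — is 2009-09-17.
The pending criminal prosecution from 2008-09-07 to 2009-10-26 tolled the period for 414 days, extending the deadline to 2010-11-05.
The other events in the timeline have no effect on the limitation period under the stated rules.
The 2010-11-29 filing falls after the 2010-11-05 deadline; the claim is time-barred.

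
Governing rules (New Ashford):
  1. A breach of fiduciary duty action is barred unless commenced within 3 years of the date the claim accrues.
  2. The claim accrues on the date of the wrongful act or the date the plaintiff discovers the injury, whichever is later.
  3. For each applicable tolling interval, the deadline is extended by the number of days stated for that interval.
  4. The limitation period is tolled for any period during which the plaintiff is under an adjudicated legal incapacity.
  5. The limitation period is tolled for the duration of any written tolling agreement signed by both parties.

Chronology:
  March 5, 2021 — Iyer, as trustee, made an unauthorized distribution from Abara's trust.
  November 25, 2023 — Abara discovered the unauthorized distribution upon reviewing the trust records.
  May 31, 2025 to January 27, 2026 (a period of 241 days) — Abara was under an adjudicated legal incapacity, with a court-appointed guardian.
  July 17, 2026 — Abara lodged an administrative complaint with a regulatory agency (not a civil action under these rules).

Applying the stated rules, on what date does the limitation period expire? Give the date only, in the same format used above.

July 24, 2027

The claim accrued on November 25, 2023 — the later of the March 5, 2021 act and the November 25, 2023 discovery.
3 years from November 25, 2023 is November 25, 2026.
The plaintiff's legal incapacity from May 31, 2025 to January 27, 2026 tolled the period for 241 days, extending the deadline to July 24, 2027.
None of the other events listed affects the running of the period under the stated rules.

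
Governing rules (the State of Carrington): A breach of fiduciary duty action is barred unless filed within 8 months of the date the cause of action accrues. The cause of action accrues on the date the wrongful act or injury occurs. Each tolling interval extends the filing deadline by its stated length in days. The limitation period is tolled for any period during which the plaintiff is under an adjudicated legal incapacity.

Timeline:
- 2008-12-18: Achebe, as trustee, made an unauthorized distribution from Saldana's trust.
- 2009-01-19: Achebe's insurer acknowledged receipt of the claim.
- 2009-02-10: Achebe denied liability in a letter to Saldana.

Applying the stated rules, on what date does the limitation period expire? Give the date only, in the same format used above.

2009-08-18

The claim accrued on 2008-12-18, when the wrongful act occurred.
The untolled deadline — 8 months after 2008-12-18 — is 2009-08-18.
Nothing else in the chronology tolls or restarts the period.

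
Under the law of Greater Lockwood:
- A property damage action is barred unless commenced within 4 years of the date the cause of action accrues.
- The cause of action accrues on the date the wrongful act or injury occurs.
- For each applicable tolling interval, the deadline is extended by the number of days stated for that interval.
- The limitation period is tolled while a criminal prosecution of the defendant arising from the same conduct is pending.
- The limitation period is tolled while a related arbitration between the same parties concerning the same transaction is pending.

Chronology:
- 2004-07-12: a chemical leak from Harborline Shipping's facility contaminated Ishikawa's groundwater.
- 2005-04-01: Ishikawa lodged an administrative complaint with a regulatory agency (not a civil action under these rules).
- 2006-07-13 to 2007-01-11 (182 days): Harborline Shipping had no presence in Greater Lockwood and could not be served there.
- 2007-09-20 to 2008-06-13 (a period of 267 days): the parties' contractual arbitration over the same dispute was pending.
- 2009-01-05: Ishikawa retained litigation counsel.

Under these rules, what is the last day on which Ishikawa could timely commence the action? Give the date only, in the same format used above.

The claim accrued on 2004-07-12, when the wrongful act occurred.
The untolled deadline — 4 years after 2004-07-12 — is 2008-07-12.
The pending related arbitration from 2007-09-20 to 2008-06-13 tolled the period for 267 days, extending the deadline to 2009-04-05.
Although the defendant's absence ran from 2006-07-13 to 2007-01-11, the stated rules do not make that a tolling event, so it is disregarded.
The other events in the timeline have no effect on the limitation period under the stated rules.

2009-04-05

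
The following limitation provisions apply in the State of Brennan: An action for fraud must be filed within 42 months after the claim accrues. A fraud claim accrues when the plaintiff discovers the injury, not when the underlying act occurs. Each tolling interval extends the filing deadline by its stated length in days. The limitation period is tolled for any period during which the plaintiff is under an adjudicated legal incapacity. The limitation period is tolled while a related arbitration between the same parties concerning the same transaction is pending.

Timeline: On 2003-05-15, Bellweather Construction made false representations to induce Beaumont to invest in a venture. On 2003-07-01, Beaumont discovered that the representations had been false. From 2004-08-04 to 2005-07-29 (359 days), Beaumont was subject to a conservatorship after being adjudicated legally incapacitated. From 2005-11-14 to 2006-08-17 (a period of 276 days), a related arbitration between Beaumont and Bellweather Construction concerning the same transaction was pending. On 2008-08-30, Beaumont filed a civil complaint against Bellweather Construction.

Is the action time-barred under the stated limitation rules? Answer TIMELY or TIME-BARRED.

TIMELY

Accrual is tied to discovery, so the period began on 2003-07-01 rather than on 2003-05-15 when the act occurred.
The untolled deadline — 42 months after 2003-07-01 — is 2007-01-01.
The plaintiff's legal incapacity from 2004-08-04 to 2005-07-29 tolled the period for 359 days, extending the deadline to 2007-12-26.
Because the pending related arbitration ran from 2005-11-14 to 2006-08-17, the deadline is extended by 276 days to 2008-09-27.
Beaumont filed on 2008-08-30, before the 2008-09-27 deadline, so the action is timely.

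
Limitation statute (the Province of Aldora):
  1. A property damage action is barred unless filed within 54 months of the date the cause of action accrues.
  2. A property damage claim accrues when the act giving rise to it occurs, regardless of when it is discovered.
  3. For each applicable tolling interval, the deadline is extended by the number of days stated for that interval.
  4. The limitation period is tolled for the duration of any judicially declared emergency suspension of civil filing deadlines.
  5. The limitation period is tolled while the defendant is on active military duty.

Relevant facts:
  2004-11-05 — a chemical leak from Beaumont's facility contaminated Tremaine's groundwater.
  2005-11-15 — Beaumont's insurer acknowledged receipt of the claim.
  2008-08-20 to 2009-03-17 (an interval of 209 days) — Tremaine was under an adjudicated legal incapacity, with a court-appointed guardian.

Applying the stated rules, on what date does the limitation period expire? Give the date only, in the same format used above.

2009-05-05

The limitation period began to run on 2004-11-05.
Adding the 54 months base period to 2004-11-05 gives a deadline of 2009-05-05, before any tolling.
No stated provision tolls the period for the plaintiff's incapacity, so the interval from 2008-08-20 to 2009-03-17 has no effect on the deadline.
None of the other events listed affects the running of the period under the stated rules.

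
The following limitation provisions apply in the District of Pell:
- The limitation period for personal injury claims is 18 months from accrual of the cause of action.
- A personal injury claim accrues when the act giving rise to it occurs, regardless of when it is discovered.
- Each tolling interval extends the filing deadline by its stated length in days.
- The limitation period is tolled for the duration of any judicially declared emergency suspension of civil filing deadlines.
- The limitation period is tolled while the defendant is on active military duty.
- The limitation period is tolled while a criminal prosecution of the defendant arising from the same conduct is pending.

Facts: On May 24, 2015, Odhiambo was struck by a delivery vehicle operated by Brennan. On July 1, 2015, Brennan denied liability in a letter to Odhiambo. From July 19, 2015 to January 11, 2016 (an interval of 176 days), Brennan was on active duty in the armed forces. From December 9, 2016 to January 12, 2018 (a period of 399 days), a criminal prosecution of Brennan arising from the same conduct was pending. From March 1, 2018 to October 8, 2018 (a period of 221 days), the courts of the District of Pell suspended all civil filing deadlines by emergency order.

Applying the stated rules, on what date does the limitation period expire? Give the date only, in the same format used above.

January 29, 2019

The claim accrued on May 24, 2015, when the wrongful act occurred.
18 months from May 24, 2015 is November 24, 2016.
Because the defendant's active military service ran from July 19, 2015 to January 11, 2016, the deadline is extended by 176 days to May 19, 2017.
The period was tolled for 399 days by the pending criminal prosecution (December 9, 2016 to January 12, 2018), pushing the deadline to June 22, 2018.
The emergency suspension of filing deadlines from March 1, 2018 to October 8, 2018 tolled the period for 221 days, extending the deadline to January 29, 2019.
None of the other events listed affects the running of the period under the stated rules.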